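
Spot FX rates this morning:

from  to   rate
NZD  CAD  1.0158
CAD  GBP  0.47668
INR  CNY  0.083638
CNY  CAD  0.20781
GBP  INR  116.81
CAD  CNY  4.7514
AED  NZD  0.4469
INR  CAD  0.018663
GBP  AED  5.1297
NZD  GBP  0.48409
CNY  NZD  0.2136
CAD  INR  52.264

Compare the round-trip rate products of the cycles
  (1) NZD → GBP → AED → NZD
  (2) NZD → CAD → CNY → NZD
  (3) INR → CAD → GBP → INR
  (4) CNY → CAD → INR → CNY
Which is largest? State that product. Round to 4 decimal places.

(1) 0.48409 × 5.1297 × 0.4469 = 1.10976
(2) 1.0158 × 4.7514 × 0.2136 = 1.03093
(3) 0.018663 × 0.47668 × 116.81 = 1.03917
(4) 0.20781 × 52.264 × 0.083638 = 0.90839
Highest is cycle (1) at 1.1098 (>1, arbitrage).

1.1098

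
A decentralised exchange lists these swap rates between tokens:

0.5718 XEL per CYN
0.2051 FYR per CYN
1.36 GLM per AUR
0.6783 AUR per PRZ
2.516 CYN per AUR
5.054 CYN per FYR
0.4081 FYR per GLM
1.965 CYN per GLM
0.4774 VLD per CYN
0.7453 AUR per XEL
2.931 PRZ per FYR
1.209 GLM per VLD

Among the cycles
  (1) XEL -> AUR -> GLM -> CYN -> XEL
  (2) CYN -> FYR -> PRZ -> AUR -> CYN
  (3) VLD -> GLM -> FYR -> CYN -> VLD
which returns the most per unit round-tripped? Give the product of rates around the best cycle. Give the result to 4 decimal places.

(1) 0.7453 × 1.36 × 1.965 × 0.5718 = 1.13888
(2) 0.2051 × 2.931 × 0.6783 × 2.516 = 1.02592
(3) 1.209 × 0.4081 × 5.054 × 0.4774 = 1.19045
Highest is cycle (3) at 1.1904 (>1, arbitrage).

1.1904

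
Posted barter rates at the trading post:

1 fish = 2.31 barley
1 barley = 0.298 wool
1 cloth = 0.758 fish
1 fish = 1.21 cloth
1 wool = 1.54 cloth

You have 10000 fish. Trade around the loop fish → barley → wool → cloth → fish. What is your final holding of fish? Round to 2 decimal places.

10000 fish × 2.31 = 23100 barley
23100 barley × 0.298 = 6883.8 wool
6883.8 wool × 1.54 = 10601.052 cloth
10601.052 cloth × 0.758 = 8035.597416 fish

8035.60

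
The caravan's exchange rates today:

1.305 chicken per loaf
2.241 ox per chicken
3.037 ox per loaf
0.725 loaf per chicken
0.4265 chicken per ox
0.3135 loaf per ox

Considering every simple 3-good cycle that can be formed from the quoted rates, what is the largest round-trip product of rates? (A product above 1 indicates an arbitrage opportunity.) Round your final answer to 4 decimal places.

ox→chicken→loaf→ox: 0.4265 × 0.725 × 3.037 = 0.93908
ox→loaf→chicken→ox: 0.3135 × 1.305 × 2.241 = 0.91683
Maximum is ox→chicken→loaf→ox at 0.9391; no arbitrage — every cycle loses value.

0.9391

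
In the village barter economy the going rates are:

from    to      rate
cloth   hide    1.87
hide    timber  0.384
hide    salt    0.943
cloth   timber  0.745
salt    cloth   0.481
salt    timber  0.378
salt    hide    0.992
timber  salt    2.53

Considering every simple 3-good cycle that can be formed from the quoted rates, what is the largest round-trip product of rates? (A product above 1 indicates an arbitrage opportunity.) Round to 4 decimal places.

0.9637

hide→timber→salt→hide: 0.384 × 2.53 × 0.992 = 0.96375
cloth→timber→salt→cloth: 0.745 × 2.53 × 0.481 = 0.90661
cloth→hide→salt→cloth: 1.87 × 0.943 × 0.481 = 0.84820
Maximum is hide→timber→salt→hide at 0.9637; no arbitrage — every cycle loses value.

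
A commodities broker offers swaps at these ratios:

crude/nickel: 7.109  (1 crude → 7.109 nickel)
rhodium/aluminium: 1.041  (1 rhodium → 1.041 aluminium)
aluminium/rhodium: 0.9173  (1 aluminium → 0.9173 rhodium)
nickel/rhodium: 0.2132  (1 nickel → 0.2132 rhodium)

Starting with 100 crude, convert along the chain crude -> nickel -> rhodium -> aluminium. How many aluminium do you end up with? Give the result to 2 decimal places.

100 crude × 7.109 = 710.9 nickel
710.9 nickel × 0.2132 = 151.56388 rhodium
151.56388 rhodium × 1.041 = 157.77799908 aluminium

157.78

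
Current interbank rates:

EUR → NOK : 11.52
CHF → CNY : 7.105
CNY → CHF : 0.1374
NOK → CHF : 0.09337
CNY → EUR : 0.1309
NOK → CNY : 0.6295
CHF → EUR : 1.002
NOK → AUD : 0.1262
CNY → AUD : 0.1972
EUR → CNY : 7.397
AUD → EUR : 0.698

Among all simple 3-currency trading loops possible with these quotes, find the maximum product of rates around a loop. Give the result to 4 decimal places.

CHF→EUR→NOK→CHF: 1.002 × 11.52 × 0.09337 = 1.07777
CNY→CHF→EUR→CNY: 0.1374 × 1.002 × 7.397 = 1.01838
CNY→AUD→EUR→CNY: 0.1972 × 0.698 × 7.397 = 1.01816
AUD→EUR→NOK→AUD: 0.698 × 11.52 × 0.1262 = 1.01477
CNY→EUR→NOK→CNY: 0.1309 × 11.52 × 0.6295 = 0.94927
Maximum is CHF→EUR→NOK→CHF at 1.0778; arbitrage exists.

1.0778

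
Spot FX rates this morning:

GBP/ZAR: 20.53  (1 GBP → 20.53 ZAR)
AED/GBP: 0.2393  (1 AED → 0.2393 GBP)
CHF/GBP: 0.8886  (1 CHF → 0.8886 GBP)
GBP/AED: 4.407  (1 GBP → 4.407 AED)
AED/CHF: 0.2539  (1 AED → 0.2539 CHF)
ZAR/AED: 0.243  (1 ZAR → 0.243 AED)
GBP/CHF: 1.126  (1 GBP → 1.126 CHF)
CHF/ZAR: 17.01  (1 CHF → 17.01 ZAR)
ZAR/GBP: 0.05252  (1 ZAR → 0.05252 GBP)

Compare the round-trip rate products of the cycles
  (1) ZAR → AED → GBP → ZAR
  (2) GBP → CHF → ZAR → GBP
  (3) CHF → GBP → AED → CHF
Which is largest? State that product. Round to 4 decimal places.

(1) 0.243 × 0.2393 × 20.53 = 1.19382
(2) 1.126 × 17.01 × 0.05252 = 1.00593
(3) 0.8886 × 4.407 × 0.2539 = 0.99429
Highest is cycle (1) at 1.1938 (>1, arbitrage).

1.1938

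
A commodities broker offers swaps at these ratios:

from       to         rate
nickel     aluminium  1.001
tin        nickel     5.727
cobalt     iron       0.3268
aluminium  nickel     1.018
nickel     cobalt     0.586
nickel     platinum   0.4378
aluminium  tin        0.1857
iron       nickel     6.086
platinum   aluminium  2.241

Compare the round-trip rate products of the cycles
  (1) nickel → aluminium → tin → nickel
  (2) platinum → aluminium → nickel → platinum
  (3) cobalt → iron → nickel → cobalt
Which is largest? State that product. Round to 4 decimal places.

(1) 1.001 × 0.1857 × 5.727 = 1.06457
(2) 2.241 × 1.018 × 0.4378 = 0.99877
(3) 0.3268 × 6.086 × 0.586 = 1.16550
Highest is cycle (3) at 1.1655 (>1, arbitrage).

1.1655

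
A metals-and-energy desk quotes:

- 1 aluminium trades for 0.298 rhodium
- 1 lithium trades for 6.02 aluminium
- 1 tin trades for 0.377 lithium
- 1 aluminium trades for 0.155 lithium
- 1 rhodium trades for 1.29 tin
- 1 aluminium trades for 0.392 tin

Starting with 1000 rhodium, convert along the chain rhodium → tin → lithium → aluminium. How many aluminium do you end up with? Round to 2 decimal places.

2927.71

1000 rhodium × 1.29 = 1290 tin
1290 tin × 0.377 = 486.33 lithium
486.33 lithium × 6.02 = 2927.7066 aluminium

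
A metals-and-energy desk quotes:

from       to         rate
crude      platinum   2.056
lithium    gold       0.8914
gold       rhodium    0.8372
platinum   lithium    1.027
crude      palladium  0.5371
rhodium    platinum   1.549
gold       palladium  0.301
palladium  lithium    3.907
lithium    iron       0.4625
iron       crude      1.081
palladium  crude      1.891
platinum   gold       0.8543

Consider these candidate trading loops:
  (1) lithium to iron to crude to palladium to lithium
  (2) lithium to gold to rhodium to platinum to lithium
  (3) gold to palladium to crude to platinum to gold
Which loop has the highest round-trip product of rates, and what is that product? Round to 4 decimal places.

(1) 0.4625 × 1.081 × 0.5371 × 3.907 = 1.04915
(2) 0.8914 × 0.8372 × 1.549 × 1.027 = 1.18720
(3) 0.301 × 1.891 × 2.056 × 0.8543 = 0.99975
Highest is cycle (2) at 1.1872 (>1, arbitrage).

1.1872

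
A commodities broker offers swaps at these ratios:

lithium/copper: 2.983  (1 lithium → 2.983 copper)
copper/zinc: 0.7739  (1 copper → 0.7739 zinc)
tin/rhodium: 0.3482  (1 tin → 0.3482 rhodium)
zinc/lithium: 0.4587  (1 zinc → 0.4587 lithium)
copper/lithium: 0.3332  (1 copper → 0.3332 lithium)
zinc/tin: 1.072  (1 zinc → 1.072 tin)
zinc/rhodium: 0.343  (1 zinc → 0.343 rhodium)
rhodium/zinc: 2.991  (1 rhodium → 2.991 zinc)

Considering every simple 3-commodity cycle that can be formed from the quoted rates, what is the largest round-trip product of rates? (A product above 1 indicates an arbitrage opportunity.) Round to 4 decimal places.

1.1165

rhodium→zinc→tin→rhodium: 2.991 × 1.072 × 0.3482 = 1.11645
lithium→copper→zinc→lithium: 2.983 × 0.7739 × 0.4587 = 1.05893
Maximum is rhodium→zinc→tin→rhodium at 1.1165; arbitrage exists.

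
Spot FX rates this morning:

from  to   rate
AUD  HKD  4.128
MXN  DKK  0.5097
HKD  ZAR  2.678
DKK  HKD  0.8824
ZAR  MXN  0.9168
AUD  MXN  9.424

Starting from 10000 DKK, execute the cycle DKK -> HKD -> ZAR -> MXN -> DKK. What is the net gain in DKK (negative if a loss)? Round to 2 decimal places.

10000 DKK × 0.8824 = 8824 HKD
8824 HKD × 2.678 = 23630.672 ZAR
23630.672 ZAR × 0.9168 = 21664.6000896 MXN
21664.6000896 MXN × 0.5097 = 11042.44666566912 DKK
Net change: 11042.44666566912 − 10000 = 1042.44666566912 DKK

1042.45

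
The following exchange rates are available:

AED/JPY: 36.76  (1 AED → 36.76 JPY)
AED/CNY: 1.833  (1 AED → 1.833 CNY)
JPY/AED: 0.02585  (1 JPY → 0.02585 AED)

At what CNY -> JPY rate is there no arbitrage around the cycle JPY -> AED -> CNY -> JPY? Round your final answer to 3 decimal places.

21.105

Known legs of the cycle: 0.02585 × 1.833 = 0.04738305
For no arbitrage the full-cycle product must be 1, so the missing rate is 1 / 0.04738305 ≈ 21.10459.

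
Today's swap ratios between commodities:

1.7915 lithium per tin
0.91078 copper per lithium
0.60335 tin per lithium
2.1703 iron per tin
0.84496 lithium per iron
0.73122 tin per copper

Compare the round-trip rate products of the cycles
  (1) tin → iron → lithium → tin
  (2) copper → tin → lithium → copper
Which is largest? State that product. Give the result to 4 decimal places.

1.1931

(1) 2.1703 × 0.84496 × 0.60335 = 1.10643
(2) 0.73122 × 1.7915 × 0.91078 = 1.19310
Highest is cycle (2) at 1.1931 (>1, arbitrage).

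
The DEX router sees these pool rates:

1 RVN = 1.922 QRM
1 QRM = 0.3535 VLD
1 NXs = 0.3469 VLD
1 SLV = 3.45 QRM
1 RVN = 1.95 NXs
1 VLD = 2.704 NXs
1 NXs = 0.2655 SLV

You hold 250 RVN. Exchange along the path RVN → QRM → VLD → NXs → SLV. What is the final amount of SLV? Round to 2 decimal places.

121.94

250 RVN × 1.922 = 480.5 QRM
480.5 QRM × 0.3535 = 169.85675 VLD
169.85675 VLD × 2.704 = 459.292652 NXs
459.292652 NXs × 0.2655 = 121.942199106 SLV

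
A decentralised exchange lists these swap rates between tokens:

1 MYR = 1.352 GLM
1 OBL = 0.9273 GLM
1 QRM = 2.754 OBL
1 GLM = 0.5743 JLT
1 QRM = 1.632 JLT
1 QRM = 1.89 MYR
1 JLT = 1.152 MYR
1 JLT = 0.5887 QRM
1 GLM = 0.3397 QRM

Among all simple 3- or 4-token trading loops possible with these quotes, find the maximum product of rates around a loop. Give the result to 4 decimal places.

GLM→JLT→MYR→GLM: 0.5743 × 1.152 × 1.352 = 0.89447
GLM→QRM→MYR→GLM: 0.3397 × 1.89 × 1.352 = 0.86803
GLM→QRM→OBL→GLM: 0.3397 × 2.754 × 0.9273 = 0.86752
GLM→JLT→QRM→MYR→GLM: 0.5743 × 0.5887 × 1.89 × 1.352 = 0.86392
GLM→QRM→JLT→MYR→GLM: 0.3397 × 1.632 × 1.152 × 1.352 = 0.86347
GLM→JLT→QRM→OBL→GLM: 0.5743 × 0.5887 × 2.754 × 0.9273 = 0.86341
Maximum is GLM→JLT→MYR→GLM at 0.8945; no arbitrage — every cycle loses value.

0.8945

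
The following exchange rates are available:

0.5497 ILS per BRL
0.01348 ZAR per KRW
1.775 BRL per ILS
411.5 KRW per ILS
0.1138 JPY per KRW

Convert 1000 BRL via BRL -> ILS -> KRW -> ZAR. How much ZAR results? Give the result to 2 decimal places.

1000 BRL × 0.5497 = 549.7 ILS
549.7 ILS × 411.5 = 226201.55 KRW
226201.55 KRW × 0.01348 = 3049.196894 ZAR

3049.20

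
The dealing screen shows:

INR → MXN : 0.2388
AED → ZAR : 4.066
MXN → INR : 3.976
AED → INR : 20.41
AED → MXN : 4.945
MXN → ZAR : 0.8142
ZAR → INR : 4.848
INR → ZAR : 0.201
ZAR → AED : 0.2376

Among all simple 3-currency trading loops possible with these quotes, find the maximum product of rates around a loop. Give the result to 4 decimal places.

AED→INR→ZAR→AED: 20.41 × 0.201 × 0.2376 = 0.97473
MXN→ZAR→AED→MXN: 0.8142 × 0.2376 × 4.945 = 0.95663
MXN→ZAR→INR→MXN: 0.8142 × 4.848 × 0.2388 = 0.94260
Maximum is AED→INR→ZAR→AED at 0.9747; no arbitrage — every cycle loses value.

0.9747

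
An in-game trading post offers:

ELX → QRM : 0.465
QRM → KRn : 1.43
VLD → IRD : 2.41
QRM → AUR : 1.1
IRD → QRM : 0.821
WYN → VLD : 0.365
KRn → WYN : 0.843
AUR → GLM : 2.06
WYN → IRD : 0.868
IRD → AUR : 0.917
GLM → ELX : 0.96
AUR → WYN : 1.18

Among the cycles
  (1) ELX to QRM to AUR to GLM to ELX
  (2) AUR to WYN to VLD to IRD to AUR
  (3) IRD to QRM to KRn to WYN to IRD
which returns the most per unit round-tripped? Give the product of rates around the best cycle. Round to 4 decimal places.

1.0115

(1) 0.465 × 1.1 × 2.06 × 0.96 = 1.01154
(2) 1.18 × 0.365 × 2.41 × 0.917 = 0.95183
(3) 0.821 × 1.43 × 0.843 × 0.868 = 0.85907
Highest is cycle (1) at 1.0115 (>1, arbitrage).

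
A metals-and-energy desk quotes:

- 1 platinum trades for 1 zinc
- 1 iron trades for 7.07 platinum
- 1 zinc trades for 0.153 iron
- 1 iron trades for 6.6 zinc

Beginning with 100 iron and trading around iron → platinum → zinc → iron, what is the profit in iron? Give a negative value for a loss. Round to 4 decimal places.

8.1710

100 iron × 7.07 = 707 platinum
707 platinum × 1 = 707 zinc
707 zinc × 0.153 = 108.171 iron
Net change: 108.171 − 100 = 8.171 iron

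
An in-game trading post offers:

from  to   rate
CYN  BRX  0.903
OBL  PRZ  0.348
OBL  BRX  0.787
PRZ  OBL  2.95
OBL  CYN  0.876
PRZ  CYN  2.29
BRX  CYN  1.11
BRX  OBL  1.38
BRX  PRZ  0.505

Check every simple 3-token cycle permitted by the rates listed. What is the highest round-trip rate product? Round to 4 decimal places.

PRZ→OBL→BRX→PRZ: 2.95 × 0.787 × 0.505 = 1.17243
CYN→BRX→OBL→CYN: 0.903 × 1.38 × 0.876 = 1.09162
PRZ→CYN→BRX→PRZ: 2.29 × 0.903 × 0.505 = 1.04427
Maximum is PRZ→OBL→BRX→PRZ at 1.1724; arbitrage exists.

1.1724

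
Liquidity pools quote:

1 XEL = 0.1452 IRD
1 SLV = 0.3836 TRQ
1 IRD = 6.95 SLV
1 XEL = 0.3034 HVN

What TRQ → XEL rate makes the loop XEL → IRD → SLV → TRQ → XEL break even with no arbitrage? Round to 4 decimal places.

Known legs of the cycle: 0.1452 × 6.95 × 0.3836 = 0.387106104
For no arbitrage the full-cycle product must be 1, so the missing rate is 1 / 0.387106104 ≈ 2.583271.

2.5833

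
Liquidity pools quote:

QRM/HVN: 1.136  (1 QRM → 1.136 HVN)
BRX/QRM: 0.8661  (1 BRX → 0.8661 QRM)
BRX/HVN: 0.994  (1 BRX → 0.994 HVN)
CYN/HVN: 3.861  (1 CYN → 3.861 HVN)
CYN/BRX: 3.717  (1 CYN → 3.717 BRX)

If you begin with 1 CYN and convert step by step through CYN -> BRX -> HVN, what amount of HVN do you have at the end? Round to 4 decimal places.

3.6947

1 CYN × 3.717 = 3.717 BRX
3.717 BRX × 0.994 = 3.694698 HVN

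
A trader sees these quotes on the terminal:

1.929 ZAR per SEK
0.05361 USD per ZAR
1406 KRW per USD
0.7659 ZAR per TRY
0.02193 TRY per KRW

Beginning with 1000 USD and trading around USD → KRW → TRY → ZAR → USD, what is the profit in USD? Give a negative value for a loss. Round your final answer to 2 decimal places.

266.02

1000 USD × 1406 = 1406000 KRW
1406000 KRW × 0.02193 = 30833.58 TRY
30833.58 TRY × 0.7659 = 23615.438922 ZAR
23615.438922 ZAR × 0.05361 = 1266.02368060842 USD
Net change: 1266.02368060842 − 1000 = 266.02368060842 USD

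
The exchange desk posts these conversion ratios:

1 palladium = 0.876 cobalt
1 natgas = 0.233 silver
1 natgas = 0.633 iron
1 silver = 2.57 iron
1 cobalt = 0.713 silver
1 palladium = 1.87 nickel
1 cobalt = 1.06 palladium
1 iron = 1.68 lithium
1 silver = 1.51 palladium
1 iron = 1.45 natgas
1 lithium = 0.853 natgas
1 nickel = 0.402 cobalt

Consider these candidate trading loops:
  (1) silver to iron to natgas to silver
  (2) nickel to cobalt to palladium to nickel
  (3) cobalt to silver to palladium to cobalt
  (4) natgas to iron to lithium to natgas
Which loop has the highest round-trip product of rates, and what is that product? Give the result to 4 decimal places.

(1) 2.57 × 1.45 × 0.233 = 0.86827
(2) 0.402 × 1.06 × 1.87 = 0.79684
(3) 0.713 × 1.51 × 0.876 = 0.94313
(4) 0.633 × 1.68 × 0.853 = 0.90711
Highest is cycle (3) at 0.9431 (≤1, no arbitrage).

0.9431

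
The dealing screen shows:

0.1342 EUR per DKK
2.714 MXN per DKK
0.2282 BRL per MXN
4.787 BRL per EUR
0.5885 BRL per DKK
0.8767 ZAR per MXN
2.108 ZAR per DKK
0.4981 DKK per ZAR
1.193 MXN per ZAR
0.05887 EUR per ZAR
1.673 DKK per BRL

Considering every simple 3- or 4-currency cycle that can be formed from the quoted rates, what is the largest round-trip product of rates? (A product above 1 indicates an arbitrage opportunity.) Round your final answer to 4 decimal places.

1.1852

ZAR→DKK→MXN→ZAR: 0.4981 × 2.714 × 0.8767 = 1.18516
BRL→DKK→EUR→BRL: 1.673 × 0.1342 × 4.787 = 1.07476
BRL→DKK→MXN→BRL: 1.673 × 2.714 × 0.2282 = 1.03615
ZAR→EUR→BRL→DKK→ZAR: 0.05887 × 4.787 × 1.673 × 2.108 = 0.99386
ZAR→MXN→BRL→DKK→ZAR: 1.193 × 0.2282 × 1.673 × 2.108 = 0.96011
Maximum is ZAR→DKK→MXN→ZAR at 1.1852; arbitrage exists.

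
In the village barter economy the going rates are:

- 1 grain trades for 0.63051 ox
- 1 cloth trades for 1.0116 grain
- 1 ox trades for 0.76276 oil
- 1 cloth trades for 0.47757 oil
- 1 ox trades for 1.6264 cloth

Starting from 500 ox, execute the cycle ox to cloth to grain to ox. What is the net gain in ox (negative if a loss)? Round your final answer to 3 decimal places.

18.678

500 ox × 1.6264 = 813.2 cloth
813.2 cloth × 1.0116 = 822.63312 grain
822.63312 grain × 0.63051 = 518.6784084912 ox
Net change: 518.6784084912 − 500 = 18.6784084912 ox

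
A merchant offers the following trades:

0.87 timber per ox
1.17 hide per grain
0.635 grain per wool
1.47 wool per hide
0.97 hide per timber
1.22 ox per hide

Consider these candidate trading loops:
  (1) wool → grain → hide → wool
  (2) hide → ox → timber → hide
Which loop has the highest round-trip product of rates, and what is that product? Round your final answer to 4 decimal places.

1.0921

(1) 0.635 × 1.17 × 1.47 = 1.09214
(2) 1.22 × 0.87 × 0.97 = 1.02956
Highest is cycle (1) at 1.0921 (>1, arbitrage).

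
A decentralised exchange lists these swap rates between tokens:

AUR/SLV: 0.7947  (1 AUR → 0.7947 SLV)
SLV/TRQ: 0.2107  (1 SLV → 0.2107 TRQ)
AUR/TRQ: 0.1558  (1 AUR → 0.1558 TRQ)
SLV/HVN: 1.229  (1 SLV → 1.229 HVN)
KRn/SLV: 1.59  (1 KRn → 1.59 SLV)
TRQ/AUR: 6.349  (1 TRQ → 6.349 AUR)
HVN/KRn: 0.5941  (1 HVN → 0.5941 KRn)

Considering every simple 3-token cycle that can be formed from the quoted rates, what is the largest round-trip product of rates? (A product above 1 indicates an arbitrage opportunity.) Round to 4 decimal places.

HVN→KRn→SLV→HVN: 0.5941 × 1.59 × 1.229 = 1.16094
TRQ→AUR→SLV→TRQ: 6.349 × 0.7947 × 0.2107 = 1.06310
Maximum is HVN→KRn→SLV→HVN at 1.1609; arbitrage exists.

1.1609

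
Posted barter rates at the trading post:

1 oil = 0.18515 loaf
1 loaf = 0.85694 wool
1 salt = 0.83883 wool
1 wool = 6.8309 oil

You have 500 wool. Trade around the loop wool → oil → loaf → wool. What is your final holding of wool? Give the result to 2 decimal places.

500 wool × 6.8309 = 3415.45 oil
3415.45 oil × 0.18515 = 632.3705675 loaf
632.3705675 loaf × 0.85694 = 541.90363411345 wool

541.90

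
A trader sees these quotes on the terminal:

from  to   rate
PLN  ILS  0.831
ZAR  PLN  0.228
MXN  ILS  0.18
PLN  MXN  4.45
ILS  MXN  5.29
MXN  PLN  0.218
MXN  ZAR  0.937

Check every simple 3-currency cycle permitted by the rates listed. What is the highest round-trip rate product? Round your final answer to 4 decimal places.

0.9583

PLN→ILS→MXN→PLN: 0.831 × 5.29 × 0.218 = 0.95833
PLN→MXN→ZAR→PLN: 4.45 × 0.937 × 0.228 = 0.95068
Maximum is PLN→ILS→MXN→PLN at 0.9583; no arbitrage — every cycle loses value.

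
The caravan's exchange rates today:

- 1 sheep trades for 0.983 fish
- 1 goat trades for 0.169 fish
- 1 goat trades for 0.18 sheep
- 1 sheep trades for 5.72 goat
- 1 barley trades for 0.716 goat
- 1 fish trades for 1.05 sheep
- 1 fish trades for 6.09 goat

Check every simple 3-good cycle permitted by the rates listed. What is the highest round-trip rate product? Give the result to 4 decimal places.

1.0776

goat→sheep→fish→goat: 0.18 × 0.983 × 6.09 = 1.07756
goat→fish→sheep→goat: 0.169 × 1.05 × 5.72 = 1.01501
Maximum is goat→sheep→fish→goat at 1.0776; arbitrage exists.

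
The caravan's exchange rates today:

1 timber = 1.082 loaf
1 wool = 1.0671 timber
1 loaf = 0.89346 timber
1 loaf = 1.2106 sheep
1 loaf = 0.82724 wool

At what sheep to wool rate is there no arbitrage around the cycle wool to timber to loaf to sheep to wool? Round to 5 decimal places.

0.71543

Known legs of the cycle: 1.0671 × 1.082 × 1.2106 = 1.39776142332
For no arbitrage the full-cycle product must be 1, so the missing rate is 1 / 1.39776142332 ≈ 0.7154297.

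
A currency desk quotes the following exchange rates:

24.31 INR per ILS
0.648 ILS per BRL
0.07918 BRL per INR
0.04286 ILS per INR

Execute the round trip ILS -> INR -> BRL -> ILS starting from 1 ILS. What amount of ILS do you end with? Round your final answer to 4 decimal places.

1.2473

1 ILS × 24.31 = 24.31 INR
24.31 INR × 0.07918 = 1.9248658 BRL
1.9248658 BRL × 0.648 = 1.2473130384 ILS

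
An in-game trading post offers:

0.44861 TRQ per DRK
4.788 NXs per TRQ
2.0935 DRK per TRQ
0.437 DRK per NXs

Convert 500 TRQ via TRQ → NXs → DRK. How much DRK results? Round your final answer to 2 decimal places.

500 TRQ × 4.788 = 2394 NXs
2394 NXs × 0.437 = 1046.178 DRK

1046.18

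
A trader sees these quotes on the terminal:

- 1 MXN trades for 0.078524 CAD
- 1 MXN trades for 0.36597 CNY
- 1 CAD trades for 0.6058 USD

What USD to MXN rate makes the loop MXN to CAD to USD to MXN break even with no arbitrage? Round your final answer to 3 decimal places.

21.022

Known legs of the cycle: 0.078524 × 0.6058 = 0.0475698392
For no arbitrage the full-cycle product must be 1, so the missing rate is 1 / 0.0475698392 ≈ 21.02172.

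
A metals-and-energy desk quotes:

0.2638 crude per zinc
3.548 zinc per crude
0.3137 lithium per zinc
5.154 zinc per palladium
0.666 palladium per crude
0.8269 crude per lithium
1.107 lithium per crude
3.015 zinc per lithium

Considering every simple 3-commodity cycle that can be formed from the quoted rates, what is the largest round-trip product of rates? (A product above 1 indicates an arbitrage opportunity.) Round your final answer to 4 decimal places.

zinc→lithium→crude→zinc: 0.3137 × 0.8269 × 3.548 = 0.92035
zinc→crude→palladium→zinc: 0.2638 × 0.666 × 5.154 = 0.90551
zinc→crude→lithium→zinc: 0.2638 × 1.107 × 3.015 = 0.88046
Maximum is zinc→lithium→crude→zinc at 0.9203; no arbitrage — every cycle loses value.

0.9203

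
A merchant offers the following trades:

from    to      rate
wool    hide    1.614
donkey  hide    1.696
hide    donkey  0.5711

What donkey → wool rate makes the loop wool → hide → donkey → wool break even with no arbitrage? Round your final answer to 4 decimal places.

Known legs of the cycle: 1.614 × 0.5711 = 0.9217554
For no arbitrage the full-cycle product must be 1, so the missing rate is 1 / 0.9217554 ≈ 1.084887.

1.0849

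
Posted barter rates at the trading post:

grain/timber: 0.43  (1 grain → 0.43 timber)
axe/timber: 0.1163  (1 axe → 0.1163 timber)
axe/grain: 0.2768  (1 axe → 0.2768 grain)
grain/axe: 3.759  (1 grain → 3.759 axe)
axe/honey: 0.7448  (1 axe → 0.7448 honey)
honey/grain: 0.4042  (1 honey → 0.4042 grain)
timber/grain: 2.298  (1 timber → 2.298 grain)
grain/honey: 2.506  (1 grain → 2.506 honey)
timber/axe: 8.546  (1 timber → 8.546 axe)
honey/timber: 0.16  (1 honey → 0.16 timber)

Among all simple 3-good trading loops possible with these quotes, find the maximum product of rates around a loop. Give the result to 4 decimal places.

1.1316

axe→honey→grain→axe: 0.7448 × 0.4042 × 3.759 = 1.13164
timber→axe→honey→timber: 8.546 × 0.7448 × 0.16 = 1.01841
timber→axe→grain→timber: 8.546 × 0.2768 × 0.43 = 1.01718
timber→grain→axe→timber: 2.298 × 3.759 × 0.1163 = 1.00462
timber→grain→honey→timber: 2.298 × 2.506 × 0.16 = 0.92141
Maximum is axe→honey→grain→axe at 1.1316; arbitrage exists.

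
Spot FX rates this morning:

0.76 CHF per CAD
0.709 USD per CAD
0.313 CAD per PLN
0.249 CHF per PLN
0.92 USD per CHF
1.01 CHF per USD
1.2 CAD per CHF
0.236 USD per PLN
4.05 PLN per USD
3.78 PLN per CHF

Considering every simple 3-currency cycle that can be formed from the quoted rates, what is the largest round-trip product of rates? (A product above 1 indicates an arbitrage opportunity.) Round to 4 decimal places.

0.9278

USD→PLN→CHF→USD: 4.05 × 0.249 × 0.92 = 0.92777
USD→CHF→PLN→USD: 1.01 × 3.78 × 0.236 = 0.90100
CAD→CHF→PLN→CAD: 0.76 × 3.78 × 0.313 = 0.89919
USD→PLN→CAD→USD: 4.05 × 0.313 × 0.709 = 0.89876
USD→CHF→CAD→USD: 1.01 × 1.2 × 0.709 = 0.85931
Maximum is USD→PLN→CHF→USD at 0.9278; no arbitrage — every cycle loses value.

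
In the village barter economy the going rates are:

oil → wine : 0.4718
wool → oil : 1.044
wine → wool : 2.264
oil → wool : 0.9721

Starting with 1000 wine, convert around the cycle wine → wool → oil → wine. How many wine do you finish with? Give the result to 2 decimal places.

1115.15

1000 wine × 2.264 = 2264 wool
2264 wool × 1.044 = 2363.616 oil
2363.616 oil × 0.4718 = 1115.1540288 wine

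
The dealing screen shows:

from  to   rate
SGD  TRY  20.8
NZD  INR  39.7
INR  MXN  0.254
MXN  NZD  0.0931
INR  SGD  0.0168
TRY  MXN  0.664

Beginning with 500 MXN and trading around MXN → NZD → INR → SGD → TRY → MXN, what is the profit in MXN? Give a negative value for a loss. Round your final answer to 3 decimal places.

500 MXN × 0.0931 = 46.55 NZD
46.55 NZD × 39.7 = 1848.035 INR
1848.035 INR × 0.0168 = 31.046988 SGD
31.046988 SGD × 20.8 = 645.7773504 TRY
645.7773504 TRY × 0.664 = 428.7961606656 MXN
Net change: 428.7961606656 − 500 = -71.2038393344 MXN

-71.204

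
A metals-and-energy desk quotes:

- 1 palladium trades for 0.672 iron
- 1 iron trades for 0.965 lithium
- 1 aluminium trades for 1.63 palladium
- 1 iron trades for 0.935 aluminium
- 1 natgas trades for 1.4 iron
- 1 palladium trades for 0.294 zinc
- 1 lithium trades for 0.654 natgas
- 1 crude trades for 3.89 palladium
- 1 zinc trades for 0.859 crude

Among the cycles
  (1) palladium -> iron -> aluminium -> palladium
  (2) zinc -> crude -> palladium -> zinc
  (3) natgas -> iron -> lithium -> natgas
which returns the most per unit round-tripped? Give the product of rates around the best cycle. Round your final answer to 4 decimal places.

1.0242

(1) 0.672 × 0.935 × 1.63 = 1.02416
(2) 0.859 × 3.89 × 0.294 = 0.98240
(3) 1.4 × 0.965 × 0.654 = 0.88355
Highest is cycle (1) at 1.0242 (>1, arbitrage).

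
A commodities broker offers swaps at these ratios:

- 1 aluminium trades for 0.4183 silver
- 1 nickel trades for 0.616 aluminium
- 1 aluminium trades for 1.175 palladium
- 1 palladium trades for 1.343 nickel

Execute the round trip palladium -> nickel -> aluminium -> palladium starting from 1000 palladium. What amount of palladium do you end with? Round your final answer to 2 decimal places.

1000 palladium × 1.343 = 1343 nickel
1343 nickel × 0.616 = 827.288 aluminium
827.288 aluminium × 1.175 = 972.0634 palladium

972.06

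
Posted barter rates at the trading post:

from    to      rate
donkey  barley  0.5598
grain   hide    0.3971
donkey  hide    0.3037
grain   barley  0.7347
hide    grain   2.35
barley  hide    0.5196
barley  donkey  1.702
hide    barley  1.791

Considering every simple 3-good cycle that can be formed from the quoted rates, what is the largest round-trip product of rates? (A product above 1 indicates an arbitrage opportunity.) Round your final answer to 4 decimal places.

0.9258

barley→donkey→hide→barley: 1.702 × 0.3037 × 1.791 = 0.92576
barley→hide→grain→barley: 0.5196 × 2.35 × 0.7347 = 0.89711
Maximum is barley→donkey→hide→barley at 0.9258; no arbitrage — every cycle loses value.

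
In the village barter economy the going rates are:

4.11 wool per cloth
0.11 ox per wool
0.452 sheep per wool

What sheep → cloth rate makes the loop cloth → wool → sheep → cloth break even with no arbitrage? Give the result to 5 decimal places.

0.53829

Known legs of the cycle: 4.11 × 0.452 = 1.85772
For no arbitrage the full-cycle product must be 1, so the missing rate is 1 / 1.85772 ≈ 0.5382943.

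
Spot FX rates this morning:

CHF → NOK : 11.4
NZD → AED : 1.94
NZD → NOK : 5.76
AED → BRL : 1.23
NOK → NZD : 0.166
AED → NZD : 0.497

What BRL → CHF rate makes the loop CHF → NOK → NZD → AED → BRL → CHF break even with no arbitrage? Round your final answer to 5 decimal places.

0.22145

Known legs of the cycle: 11.4 × 0.166 × 1.94 × 1.23 = 4.51564488
For no arbitrage the full-cycle product must be 1, so the missing rate is 1 / 4.51564488 ≈ 0.2214523.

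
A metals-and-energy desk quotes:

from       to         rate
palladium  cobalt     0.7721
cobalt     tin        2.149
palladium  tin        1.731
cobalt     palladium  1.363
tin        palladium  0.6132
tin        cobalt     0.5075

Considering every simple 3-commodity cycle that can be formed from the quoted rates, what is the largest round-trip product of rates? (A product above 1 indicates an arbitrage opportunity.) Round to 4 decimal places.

1.1974

tin→cobalt→palladium→tin: 0.5075 × 1.363 × 1.731 = 1.19737
tin→palladium→cobalt→tin: 0.6132 × 0.7721 × 2.149 = 1.01745
Maximum is tin→cobalt→palladium→tin at 1.1974; arbitrage exists.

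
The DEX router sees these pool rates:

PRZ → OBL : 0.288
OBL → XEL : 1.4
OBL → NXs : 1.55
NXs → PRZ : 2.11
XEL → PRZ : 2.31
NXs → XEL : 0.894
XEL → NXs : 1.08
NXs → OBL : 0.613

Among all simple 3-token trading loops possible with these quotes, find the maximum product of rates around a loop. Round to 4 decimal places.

NXs→PRZ→OBL→NXs: 2.11 × 0.288 × 1.55 = 0.94190
OBL→XEL→PRZ→OBL: 1.4 × 2.31 × 0.288 = 0.93139
NXs→OBL→XEL→NXs: 0.613 × 1.4 × 1.08 = 0.92686
Maximum is NXs→PRZ→OBL→NXs at 0.9419; no arbitrage — every cycle loses value.

0.9419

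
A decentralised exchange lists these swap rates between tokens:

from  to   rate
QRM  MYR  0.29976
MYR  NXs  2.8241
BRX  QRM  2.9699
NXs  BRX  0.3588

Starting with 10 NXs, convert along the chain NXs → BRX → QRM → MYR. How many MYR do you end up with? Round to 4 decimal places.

3.1942

10 NXs × 0.3588 = 3.588 BRX
3.588 BRX × 2.9699 = 10.6560012 QRM
10.6560012 QRM × 0.29976 = 3.194242919712 MYR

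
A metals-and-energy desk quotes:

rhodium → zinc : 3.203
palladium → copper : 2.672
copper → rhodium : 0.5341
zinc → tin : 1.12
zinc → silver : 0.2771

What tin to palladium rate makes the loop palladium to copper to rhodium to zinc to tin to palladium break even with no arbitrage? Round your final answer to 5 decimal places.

Known legs of the cycle: 2.672 × 0.5341 × 3.203 × 1.12 = 5.119575983872
For no arbitrage the full-cycle product must be 1, so the missing rate is 1 / 5.119575983872 ≈ 0.1953287.

0.19533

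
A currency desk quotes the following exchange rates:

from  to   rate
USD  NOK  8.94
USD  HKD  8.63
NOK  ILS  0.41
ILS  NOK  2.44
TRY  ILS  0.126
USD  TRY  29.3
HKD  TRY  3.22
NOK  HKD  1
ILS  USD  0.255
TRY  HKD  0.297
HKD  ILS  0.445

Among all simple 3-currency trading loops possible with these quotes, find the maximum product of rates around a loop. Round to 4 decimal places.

HKD→ILS→NOK→HKD: 0.445 × 2.44 × 1 = 1.08580
HKD→ILS→USD→HKD: 0.445 × 0.255 × 8.63 = 0.97929
TRY→ILS→USD→TRY: 0.126 × 0.255 × 29.3 = 0.94141
ILS→USD→NOK→ILS: 0.255 × 8.94 × 0.41 = 0.93468
Maximum is HKD→ILS→NOK→HKD at 1.0858; arbitrage exists.

1.0858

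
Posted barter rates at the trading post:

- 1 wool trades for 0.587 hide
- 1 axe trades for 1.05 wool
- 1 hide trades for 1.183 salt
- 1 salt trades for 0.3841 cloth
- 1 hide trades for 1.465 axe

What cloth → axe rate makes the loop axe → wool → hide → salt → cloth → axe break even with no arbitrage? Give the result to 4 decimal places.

3.5706

Known legs of the cycle: 1.05 × 0.587 × 1.183 × 0.3841 = 0.280063461405
For no arbitrage the full-cycle product must be 1, so the missing rate is 1 / 0.280063461405 ≈ 3.570619.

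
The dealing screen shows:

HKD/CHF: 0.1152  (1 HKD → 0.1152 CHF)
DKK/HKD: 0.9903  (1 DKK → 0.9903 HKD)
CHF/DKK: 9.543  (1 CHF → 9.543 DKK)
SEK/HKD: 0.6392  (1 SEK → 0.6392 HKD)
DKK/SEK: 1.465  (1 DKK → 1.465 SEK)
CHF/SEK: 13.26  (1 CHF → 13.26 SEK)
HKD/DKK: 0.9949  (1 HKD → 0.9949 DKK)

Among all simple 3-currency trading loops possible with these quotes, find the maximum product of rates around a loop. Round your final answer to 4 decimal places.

1.0887

DKK→HKD→CHF→DKK: 0.9903 × 0.1152 × 9.543 = 1.08869
SEK→HKD→CHF→SEK: 0.6392 × 0.1152 × 13.26 = 0.97641
SEK→HKD→DKK→SEK: 0.6392 × 0.9949 × 1.465 = 0.93165
Maximum is DKK→HKD→CHF→DKK at 1.0887; arbitrage exists.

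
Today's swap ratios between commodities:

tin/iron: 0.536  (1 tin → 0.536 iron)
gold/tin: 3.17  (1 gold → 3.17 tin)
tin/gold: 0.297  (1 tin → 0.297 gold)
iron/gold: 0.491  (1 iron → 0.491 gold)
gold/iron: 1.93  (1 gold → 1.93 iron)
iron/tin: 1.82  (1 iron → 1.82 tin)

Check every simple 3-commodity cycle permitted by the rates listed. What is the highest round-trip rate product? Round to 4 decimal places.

1.0432

iron→tin→gold→iron: 1.82 × 0.297 × 1.93 = 1.04324
iron→gold→tin→iron: 0.491 × 3.17 × 0.536 = 0.83427
Maximum is iron→tin→gold→iron at 1.0432; arbitrage exists.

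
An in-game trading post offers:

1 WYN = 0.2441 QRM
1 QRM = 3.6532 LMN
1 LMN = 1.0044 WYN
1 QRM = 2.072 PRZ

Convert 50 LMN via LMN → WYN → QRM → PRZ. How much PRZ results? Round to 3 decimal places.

25.400

50 LMN × 1.0044 = 50.22 WYN
50.22 WYN × 0.2441 = 12.258702 QRM
12.258702 QRM × 2.072 = 25.400030544 PRZ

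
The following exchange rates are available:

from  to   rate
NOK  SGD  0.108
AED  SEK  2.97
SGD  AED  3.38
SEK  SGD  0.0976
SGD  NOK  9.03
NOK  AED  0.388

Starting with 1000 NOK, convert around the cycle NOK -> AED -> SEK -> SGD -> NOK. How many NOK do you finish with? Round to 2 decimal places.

1000 NOK × 0.388 = 388 AED
388 AED × 2.97 = 1152.36 SEK
1152.36 SEK × 0.0976 = 112.470336 SGD
112.470336 SGD × 9.03 = 1015.60713408 NOK

1015.61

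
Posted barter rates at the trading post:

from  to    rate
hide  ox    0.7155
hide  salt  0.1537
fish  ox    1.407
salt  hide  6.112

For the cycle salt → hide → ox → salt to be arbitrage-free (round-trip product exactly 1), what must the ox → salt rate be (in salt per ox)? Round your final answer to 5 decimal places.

Known legs of the cycle: 6.112 × 0.7155 = 4.373136
For no arbitrage the full-cycle product must be 1, so the missing rate is 1 / 4.373136 ≈ 0.2286689.

0.22867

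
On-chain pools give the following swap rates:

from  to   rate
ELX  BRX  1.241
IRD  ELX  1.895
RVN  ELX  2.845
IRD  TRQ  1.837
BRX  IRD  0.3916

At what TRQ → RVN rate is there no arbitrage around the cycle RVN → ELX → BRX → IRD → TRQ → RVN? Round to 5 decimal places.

Known legs of the cycle: 2.845 × 1.241 × 0.3916 × 1.837 = 2.539837269134
For no arbitrage the full-cycle product must be 1, so the missing rate is 1 / 2.539837269134 ≈ 0.3937260.

0.39373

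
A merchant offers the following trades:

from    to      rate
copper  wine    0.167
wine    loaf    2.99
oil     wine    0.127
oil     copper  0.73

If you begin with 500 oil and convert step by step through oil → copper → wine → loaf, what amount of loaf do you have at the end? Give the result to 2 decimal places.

182.26

500 oil × 0.73 = 365 copper
365 copper × 0.167 = 60.955 wine
60.955 wine × 2.99 = 182.25545 loaf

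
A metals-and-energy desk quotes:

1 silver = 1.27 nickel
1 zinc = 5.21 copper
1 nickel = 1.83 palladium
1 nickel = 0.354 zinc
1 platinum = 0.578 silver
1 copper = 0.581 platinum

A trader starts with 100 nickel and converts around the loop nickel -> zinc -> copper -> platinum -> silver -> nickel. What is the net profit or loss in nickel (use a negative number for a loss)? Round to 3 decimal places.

-21.341

100 nickel × 0.354 = 35.4 zinc
35.4 zinc × 5.21 = 184.434 copper
184.434 copper × 0.581 = 107.156154 platinum
107.156154 platinum × 0.578 = 61.936257012 silver
61.936257012 silver × 1.27 = 78.65904640524 nickel
Net change: 78.65904640524 − 100 = -21.34095359476 nickel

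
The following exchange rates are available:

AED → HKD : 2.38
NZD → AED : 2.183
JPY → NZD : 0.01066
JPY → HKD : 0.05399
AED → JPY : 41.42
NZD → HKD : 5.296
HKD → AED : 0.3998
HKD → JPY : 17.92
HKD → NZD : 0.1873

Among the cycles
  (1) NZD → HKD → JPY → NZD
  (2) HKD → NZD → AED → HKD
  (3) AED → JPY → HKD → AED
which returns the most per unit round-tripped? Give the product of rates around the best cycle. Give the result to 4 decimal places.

(1) 5.296 × 17.92 × 0.01066 = 1.01168
(2) 0.1873 × 2.183 × 2.38 = 0.97312
(3) 41.42 × 0.05399 × 0.3998 = 0.89406
Highest is cycle (1) at 1.0117 (>1, arbitrage).

1.0117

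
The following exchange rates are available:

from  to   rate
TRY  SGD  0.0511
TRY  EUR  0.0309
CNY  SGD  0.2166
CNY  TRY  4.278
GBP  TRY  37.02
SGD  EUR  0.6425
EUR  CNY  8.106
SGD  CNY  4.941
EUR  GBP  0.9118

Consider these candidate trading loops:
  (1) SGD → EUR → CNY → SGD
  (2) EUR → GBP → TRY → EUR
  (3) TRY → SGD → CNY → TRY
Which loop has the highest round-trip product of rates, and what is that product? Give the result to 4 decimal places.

1.1281

(1) 0.6425 × 8.106 × 0.2166 = 1.12808
(2) 0.9118 × 37.02 × 0.0309 = 1.04302
(3) 0.0511 × 4.941 × 4.278 = 1.08013
Highest is cycle (1) at 1.1281 (>1, arbitrage).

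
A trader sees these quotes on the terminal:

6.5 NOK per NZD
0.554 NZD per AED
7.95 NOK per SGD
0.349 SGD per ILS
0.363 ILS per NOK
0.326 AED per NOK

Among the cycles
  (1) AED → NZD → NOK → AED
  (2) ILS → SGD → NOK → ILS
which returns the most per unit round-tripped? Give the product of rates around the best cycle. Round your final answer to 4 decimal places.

(1) 0.554 × 6.5 × 0.326 = 1.17393
(2) 0.349 × 7.95 × 0.363 = 1.00716
Highest is cycle (1) at 1.1739 (>1, arbitrage).

1.1739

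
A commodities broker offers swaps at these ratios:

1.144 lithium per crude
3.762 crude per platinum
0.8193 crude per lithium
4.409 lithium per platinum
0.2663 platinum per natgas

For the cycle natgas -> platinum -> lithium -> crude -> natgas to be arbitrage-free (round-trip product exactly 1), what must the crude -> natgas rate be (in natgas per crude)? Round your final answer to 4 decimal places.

1.0396

Known legs of the cycle: 0.2663 × 4.409 × 0.8193 = 0.96195381231
For no arbitrage the full-cycle product must be 1, so the missing rate is 1 / 0.96195381231 ≈ 1.039551.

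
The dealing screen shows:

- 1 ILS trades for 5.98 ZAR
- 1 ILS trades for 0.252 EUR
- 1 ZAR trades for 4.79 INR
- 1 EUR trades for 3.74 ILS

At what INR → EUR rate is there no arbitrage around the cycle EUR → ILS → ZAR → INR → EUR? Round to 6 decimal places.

Known legs of the cycle: 3.74 × 5.98 × 4.79 = 107.129308
For no arbitrage the full-cycle product must be 1, so the missing rate is 1 / 107.129308 ≈ 0.00933451.

0.009335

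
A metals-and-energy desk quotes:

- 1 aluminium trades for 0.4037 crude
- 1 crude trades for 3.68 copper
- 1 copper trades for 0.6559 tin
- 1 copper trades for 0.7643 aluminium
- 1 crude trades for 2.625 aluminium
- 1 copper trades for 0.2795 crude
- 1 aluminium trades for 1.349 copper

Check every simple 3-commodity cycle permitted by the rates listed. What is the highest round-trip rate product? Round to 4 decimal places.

1.1355

copper→aluminium→crude→copper: 0.7643 × 0.4037 × 3.68 = 1.13546
copper→crude→aluminium→copper: 0.2795 × 2.625 × 1.349 = 0.98974
Maximum is copper→aluminium→crude→copper at 1.1355; arbitrage exists.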